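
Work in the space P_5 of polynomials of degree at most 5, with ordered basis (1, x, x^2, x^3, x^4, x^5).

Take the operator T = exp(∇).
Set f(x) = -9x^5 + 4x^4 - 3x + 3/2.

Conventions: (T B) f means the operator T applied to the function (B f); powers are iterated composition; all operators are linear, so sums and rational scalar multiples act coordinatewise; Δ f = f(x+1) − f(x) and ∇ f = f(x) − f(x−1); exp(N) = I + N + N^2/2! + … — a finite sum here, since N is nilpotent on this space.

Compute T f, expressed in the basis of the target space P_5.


g(x) = -9x^5 - 41x^4 + 16x^3 + 90x^2 - 64x - 31/2

order-1 term: -45x^4 + 106x^3 - 114x^2 + 61x - 16
order-2 term: -90x^3 + 294x^2 - 363x + 163
order-3 term: -90x^2 + 286x - 249
order-4 term: -45x + 94
order-5 term: -9
the series for exp(∇) f terminates at order 5
exp(∇) f = -9x^5 - 41x^4 + 16x^3 + 90x^2 - 64x - 31/2


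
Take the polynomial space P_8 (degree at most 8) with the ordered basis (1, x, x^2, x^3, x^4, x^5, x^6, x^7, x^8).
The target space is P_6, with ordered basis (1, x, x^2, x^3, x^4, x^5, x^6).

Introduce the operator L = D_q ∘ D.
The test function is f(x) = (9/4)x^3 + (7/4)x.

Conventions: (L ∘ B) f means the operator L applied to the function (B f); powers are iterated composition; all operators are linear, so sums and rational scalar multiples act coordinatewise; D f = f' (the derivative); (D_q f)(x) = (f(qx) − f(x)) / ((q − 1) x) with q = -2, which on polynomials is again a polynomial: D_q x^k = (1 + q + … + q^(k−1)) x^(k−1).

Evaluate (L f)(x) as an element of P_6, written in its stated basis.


the image equals g(x) = -(27/4)x

D f = (27/4)x^2 + 7/4
D_q D f = -(27/4)x


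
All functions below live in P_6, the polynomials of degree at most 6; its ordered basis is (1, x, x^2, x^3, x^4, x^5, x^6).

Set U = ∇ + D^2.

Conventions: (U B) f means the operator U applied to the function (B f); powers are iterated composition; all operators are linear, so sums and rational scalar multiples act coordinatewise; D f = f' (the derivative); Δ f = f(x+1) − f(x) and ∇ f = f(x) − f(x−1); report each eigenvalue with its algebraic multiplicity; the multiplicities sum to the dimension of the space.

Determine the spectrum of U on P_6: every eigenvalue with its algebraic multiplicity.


image of 1: 0
image of x: 1
image of x^2: 2x + 1
image of x^3: 3x^2 + 3x + 1
image of x^4: 4x^3 + 6x^2 + 4x - 1
image of x^5: 5x^4 + 10x^3 + 10x^2 - 5x + 1
image of x^6: 6x^5 + 15x^4 + 20x^3 - 15x^2 + 6x - 1
the matrix is upper triangular; its diagonal is (0, 0, 0, 0, 0, 0, 0)
for a triangular matrix the eigenvalues are the diagonal entries, with algebraic multiplicity their repetition count

λ = 0 (multiplicity 7)


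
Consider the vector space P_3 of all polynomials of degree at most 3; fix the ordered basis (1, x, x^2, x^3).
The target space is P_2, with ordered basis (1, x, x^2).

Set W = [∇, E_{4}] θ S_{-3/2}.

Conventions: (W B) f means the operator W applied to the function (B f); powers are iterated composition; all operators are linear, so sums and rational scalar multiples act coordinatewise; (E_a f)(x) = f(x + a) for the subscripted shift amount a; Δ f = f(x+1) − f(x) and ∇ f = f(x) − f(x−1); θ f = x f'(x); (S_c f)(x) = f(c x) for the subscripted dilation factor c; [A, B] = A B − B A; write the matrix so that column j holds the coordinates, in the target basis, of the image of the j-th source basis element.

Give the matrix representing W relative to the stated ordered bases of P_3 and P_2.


image of 1: 0
image of x: 0
image of x^2: 0
image of x^3: 0
each image's coordinates form column j of the matrix

the matrix is [[0, 0, 0, 0]; [0, 0, 0, 0]; [0, 0, 0, 0]] (rows listed top to bottom)


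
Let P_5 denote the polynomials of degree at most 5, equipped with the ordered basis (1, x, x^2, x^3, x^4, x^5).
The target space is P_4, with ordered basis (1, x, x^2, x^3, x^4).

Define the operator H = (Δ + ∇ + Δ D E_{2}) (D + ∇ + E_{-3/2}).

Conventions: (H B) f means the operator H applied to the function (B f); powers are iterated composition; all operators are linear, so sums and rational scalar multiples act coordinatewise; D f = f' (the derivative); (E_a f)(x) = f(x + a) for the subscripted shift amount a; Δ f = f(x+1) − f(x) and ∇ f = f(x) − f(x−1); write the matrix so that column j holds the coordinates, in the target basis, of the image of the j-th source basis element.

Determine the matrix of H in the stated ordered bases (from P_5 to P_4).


the matrix is [[0, 2, 4, 55/2, 106, 5781/8]; [0, 0, 4, 12, 110, 530]; [0, 0, 0, 6, 24, 275]; [0, 0, 0, 0, 8, 40]; [0, 0, 0, 0, 0, 10]] (rows listed top to bottom)

image of 1: 0
image of x: 2
image of x^2: 4x + 4
image of x^3: 6x^2 + 12x + 55/2
image of x^4: 8x^3 + 24x^2 + 110x + 106
image of x^5: 10x^4 + 40x^3 + 275x^2 + 530x + 5781/8
each image's coordinates form column j of the matrix


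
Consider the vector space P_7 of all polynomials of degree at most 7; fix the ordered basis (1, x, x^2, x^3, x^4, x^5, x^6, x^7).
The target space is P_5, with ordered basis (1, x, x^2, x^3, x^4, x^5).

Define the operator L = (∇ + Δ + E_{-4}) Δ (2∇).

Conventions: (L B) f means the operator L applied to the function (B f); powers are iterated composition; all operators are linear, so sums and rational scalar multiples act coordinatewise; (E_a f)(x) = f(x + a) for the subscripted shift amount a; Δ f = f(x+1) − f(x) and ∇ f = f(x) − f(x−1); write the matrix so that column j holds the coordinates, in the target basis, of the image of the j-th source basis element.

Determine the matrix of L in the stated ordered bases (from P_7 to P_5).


the matrix is [[0, 0, 4, -24, 388, -2520, 16324, -94584]; [0, 0, 0, 12, -96, 1940, -15120, 114268]; [0, 0, 0, 0, 24, -240, 5820, -52920]; [0, 0, 0, 0, 0, 40, -480, 13580]; [0, 0, 0, 0, 0, 0, 60, -840]; [0, 0, 0, 0, 0, 0, 0, 84]] (rows listed top to bottom)

image of 1: 0
image of x: 0
image of x^2: 4
image of x^3: 12x - 24
image of x^4: 24x^2 - 96x + 388
image of x^5: 40x^3 - 240x^2 + 1940x - 2520
image of x^6: 60x^4 - 480x^3 + 5820x^2 - 15120x + 16324
image of x^7: 84x^5 - 840x^4 + 13580x^3 - 52920x^2 + 114268x - 94584
each image's coordinates form column j of the matrix


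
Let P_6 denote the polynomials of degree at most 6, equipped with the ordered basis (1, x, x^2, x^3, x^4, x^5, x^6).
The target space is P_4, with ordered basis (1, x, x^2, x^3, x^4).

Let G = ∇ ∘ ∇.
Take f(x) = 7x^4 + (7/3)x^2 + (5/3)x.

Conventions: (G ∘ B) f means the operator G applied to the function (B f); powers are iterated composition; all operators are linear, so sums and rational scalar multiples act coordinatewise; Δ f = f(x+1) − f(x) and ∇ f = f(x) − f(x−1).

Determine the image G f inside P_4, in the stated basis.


the image equals g(x) = 84x^2 - 168x + 308/3

∇ f = 28x^3 - 42x^2 + (98/3)x - 23/3
∇ ∇ f = 84x^2 - 168x + 308/3


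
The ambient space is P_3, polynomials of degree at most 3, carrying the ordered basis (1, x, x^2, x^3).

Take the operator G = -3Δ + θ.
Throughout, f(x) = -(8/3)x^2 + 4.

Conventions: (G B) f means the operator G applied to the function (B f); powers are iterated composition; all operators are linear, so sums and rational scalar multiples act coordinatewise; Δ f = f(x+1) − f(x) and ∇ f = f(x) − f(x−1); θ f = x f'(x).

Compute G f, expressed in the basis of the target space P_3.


Δ f = -(16/3)x - 8/3
(-3Δ) f = 16x + 8
θ f = -(16/3)x^2
(-3Δ + θ) f = -(16/3)x^2 + 16x + 8

g(x) = -(16/3)x^2 + 16x + 8


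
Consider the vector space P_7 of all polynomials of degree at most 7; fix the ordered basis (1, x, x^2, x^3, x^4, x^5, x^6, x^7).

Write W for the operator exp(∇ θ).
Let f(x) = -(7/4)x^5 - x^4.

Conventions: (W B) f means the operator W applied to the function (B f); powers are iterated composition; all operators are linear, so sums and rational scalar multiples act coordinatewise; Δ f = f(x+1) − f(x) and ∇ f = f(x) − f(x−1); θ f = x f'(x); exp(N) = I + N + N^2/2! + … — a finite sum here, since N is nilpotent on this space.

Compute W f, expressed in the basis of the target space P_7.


the result is g(x) = -(7/4)x^5 - (179/4)x^4 - (557/2)x^3 - (1067/4)x^2 + 358x - 429/8

order-1 term: -(175/4)x^4 + (143/2)x^3 - (127/2)x^2 + (111/4)x - 19/4
order-2 term: -350x^3 + (3387/4)x^2 - (3195/4)x + 2177/8
order-3 term: -1050x^2 + 2179x - 4723/4
order-4 term: -1050x + 4279/4
order-5 term: -210
the series for exp(∇ θ) f terminates at order 5
exp(∇ θ) f = -(7/4)x^5 - (179/4)x^4 - (557/2)x^3 - (1067/4)x^2 + 358x - 429/8


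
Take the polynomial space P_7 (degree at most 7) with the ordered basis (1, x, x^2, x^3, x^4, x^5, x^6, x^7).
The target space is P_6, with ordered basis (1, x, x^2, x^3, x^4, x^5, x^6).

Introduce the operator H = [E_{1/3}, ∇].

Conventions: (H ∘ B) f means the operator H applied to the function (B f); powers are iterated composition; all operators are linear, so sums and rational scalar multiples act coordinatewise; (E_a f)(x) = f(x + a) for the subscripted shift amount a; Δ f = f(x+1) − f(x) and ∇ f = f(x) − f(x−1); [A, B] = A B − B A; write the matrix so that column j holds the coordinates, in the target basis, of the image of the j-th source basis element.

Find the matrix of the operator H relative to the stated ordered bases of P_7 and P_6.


image of 1: 0
image of x: 0
image of x^2: 0
image of x^3: 0
image of x^4: 0
image of x^5: 0
image of x^6: 0
image of x^7: 0
each image's coordinates form column j of the matrix

the matrix is [[0, 0, 0, 0, 0, 0, 0, 0]; [0, 0, 0, 0, 0, 0, 0, 0]; [0, 0, 0, 0, 0, 0, 0, 0]; [0, 0, 0, 0, 0, 0, 0, 0]; [0, 0, 0, 0, 0, 0, 0, 0]; [0, 0, 0, 0, 0, 0, 0, 0]; [0, 0, 0, 0, 0, 0, 0, 0]] (rows listed top to bottom)


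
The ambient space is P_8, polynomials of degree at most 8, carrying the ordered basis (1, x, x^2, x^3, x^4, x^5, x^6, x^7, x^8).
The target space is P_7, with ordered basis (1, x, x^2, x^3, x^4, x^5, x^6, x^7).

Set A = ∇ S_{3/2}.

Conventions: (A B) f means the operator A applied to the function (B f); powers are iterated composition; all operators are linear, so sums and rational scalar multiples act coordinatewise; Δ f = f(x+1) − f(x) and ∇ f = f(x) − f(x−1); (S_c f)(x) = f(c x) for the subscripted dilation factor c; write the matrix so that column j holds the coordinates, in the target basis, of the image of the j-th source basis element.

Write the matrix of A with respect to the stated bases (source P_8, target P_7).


image of 1: 0
image of x: 3/2
image of x^2: (9/2)x - 9/4
image of x^3: (81/8)x^2 - (81/8)x + 27/8
image of x^4: (81/4)x^3 - (243/8)x^2 + (81/4)x - 81/16
image of x^5: (1215/32)x^4 - (1215/16)x^3 + (1215/16)x^2 - (1215/32)x + 243/32
image of x^6: (2187/32)x^5 - (10935/64)x^4 + (3645/16)x^3 - (10935/64)x^2 + (2187/32)x - 729/64
image of x^7: (15309/128)x^6 - (45927/128)x^5 + (76545/128)x^4 - (76545/128)x^3 + (45927/128)x^2 - (15309/128)x + 2187/128
image of x^8: (6561/32)x^7 - (45927/64)x^6 + (45927/32)x^5 - (229635/128)x^4 + (45927/32)x^3 - (45927/64)x^2 + (6561/32)x - 6561/256
each image's coordinates form column j of the matrix

the matrix is [[0, 3/2, -9/4, 27/8, -81/16, 243/32, -729/64, 2187/128, -6561/256]; [0, 0, 9/2, -81/8, 81/4, -1215/32, 2187/32, -15309/128, 6561/32]; [0, 0, 0, 81/8, -243/8, 1215/16, -10935/64, 45927/128, -45927/64]; [0, 0, 0, 0, 81/4, -1215/16, 3645/16, -76545/128, 45927/32]; [0, 0, 0, 0, 0, 1215/32, -10935/64, 76545/128, -229635/128]; [0, 0, 0, 0, 0, 0, 2187/32, -45927/128, 45927/32]; [0, 0, 0, 0, 0, 0, 0, 15309/128, -45927/64]; [0, 0, 0, 0, 0, 0, 0, 0, 6561/32]] (rows listed top to bottom)


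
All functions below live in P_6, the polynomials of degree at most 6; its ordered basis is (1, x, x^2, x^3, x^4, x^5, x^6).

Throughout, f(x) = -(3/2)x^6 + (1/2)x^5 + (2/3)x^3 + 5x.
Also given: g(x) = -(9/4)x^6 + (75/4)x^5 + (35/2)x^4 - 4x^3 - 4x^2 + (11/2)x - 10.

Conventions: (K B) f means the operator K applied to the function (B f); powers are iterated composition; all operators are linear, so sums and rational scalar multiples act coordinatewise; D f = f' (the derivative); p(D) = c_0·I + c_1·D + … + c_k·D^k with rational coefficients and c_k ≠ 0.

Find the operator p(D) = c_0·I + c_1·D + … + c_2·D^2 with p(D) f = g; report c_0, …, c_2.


p(D) = (3/2)·I − 2·D − (1/2)·D^2, i.e. c_0 = 3/2, c_1 = -2, c_2 = -1/2

D^0 f = -(3/2)x^6 + (1/2)x^5 + (2/3)x^3 + 5x
D^1 f = -9x^5 + (5/2)x^4 + 2x^2 + 5
D^2 f = -45x^4 + 10x^3 + 4x
matching coefficients of g against c_0 f + c_1 Df + … from the top degree down determines the c_i
solution: c_0 = 3/2, c_1 = -2, c_2 = -1/2


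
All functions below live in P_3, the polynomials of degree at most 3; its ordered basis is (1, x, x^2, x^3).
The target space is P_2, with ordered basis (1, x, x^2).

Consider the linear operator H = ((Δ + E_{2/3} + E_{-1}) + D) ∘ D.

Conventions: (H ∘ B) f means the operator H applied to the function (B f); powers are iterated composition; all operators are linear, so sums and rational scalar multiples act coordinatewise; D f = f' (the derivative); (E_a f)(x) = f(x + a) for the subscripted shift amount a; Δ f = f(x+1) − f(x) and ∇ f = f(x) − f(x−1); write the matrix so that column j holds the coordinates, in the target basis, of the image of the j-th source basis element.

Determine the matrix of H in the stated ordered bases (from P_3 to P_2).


the matrix is [[0, 2, 10/3, 22/3]; [0, 0, 4, 10]; [0, 0, 0, 6]] (rows listed top to bottom)

image of 1: 0
image of x: 2
image of x^2: 4x + 10/3
image of x^3: 6x^2 + 10x + 22/3
each image's coordinates form column j of the matrix


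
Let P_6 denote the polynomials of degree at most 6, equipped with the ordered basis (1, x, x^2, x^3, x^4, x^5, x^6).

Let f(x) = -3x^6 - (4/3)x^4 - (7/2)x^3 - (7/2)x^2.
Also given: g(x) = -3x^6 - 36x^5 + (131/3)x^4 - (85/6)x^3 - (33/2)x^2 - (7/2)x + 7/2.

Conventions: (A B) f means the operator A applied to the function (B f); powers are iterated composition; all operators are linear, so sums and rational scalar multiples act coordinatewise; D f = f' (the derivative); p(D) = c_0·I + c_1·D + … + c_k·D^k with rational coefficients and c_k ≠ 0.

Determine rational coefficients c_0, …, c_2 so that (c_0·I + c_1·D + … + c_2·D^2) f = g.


c_0 = 1, c_1 = 2, c_2 = -1/2

D^0 f = -3x^6 - (4/3)x^4 - (7/2)x^3 - (7/2)x^2
D^1 f = -18x^5 - (16/3)x^3 - (21/2)x^2 - 7x
D^2 f = -90x^4 - 16x^2 - 21x - 7
matching coefficients of g against c_0 f + c_1 Df + … from the top degree down determines the c_i
solution: c_0 = 1, c_1 = 2, c_2 = -1/2


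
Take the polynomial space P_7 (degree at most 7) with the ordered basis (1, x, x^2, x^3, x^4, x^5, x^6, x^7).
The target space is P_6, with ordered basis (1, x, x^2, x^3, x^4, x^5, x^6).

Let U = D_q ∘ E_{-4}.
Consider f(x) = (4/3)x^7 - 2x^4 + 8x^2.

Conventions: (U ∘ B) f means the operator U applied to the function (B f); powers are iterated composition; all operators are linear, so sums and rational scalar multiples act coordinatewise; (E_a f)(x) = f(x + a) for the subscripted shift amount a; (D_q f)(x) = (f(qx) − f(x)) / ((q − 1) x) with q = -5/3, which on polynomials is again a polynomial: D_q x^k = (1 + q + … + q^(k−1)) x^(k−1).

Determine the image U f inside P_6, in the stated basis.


the image equals g(x) = (40156/2187)x^6 + (208544/729)x^5 + (188608/81)x^4 + (609688/81)x^3 + (682784/27)x^2 + (57712/3)x + 116032/3

E_{-4} f = (4/3)x^7 - (112/3)x^6 + 448x^5 - (8966/3)x^4 + (35936/3)x^3 - 28856x^2 + (116032/3)x - 66688/3
D_q E_{-4} f = (40156/2187)x^6 + (208544/729)x^5 + (188608/81)x^4 + (609688/81)x^3 + (682784/27)x^2 + (57712/3)x + 116032/3


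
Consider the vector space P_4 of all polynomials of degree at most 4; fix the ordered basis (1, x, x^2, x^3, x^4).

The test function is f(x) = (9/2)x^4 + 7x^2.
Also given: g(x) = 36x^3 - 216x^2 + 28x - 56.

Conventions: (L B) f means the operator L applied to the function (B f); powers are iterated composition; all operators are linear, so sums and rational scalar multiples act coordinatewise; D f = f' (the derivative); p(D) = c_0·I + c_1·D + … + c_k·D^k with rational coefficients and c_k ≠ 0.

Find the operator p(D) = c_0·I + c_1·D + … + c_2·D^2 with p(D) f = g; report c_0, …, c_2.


D^0 f = (9/2)x^4 + 7x^2
D^1 f = 18x^3 + 14x
D^2 f = 54x^2 + 14
matching coefficients of g against c_0 f + c_1 Df + … from the top degree down determines the c_i
solution: c_0 = 0, c_1 = 2, c_2 = -4

c_0 = 0, c_1 = 2, c_2 = -4


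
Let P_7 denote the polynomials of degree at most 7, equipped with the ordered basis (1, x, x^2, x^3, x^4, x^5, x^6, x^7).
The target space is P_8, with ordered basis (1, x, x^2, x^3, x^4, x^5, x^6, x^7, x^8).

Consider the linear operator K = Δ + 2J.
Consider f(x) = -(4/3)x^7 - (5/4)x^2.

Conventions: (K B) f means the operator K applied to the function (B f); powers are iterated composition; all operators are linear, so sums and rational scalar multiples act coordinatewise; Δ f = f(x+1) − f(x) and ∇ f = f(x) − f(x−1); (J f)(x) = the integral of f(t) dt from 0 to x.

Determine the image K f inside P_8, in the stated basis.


g(x) = -(1/3)x^8 - (28/3)x^6 - 28x^5 - (140/3)x^4 - (95/2)x^3 - 28x^2 - (71/6)x - 31/12

Δ f = -(28/3)x^6 - 28x^5 - (140/3)x^4 - (140/3)x^3 - 28x^2 - (71/6)x - 31/12
J f = -(1/6)x^8 - (5/12)x^3
(2J) f = -(1/3)x^8 - (5/6)x^3
(Δ + 2J) f = -(1/3)x^8 - (28/3)x^6 - 28x^5 - (140/3)x^4 - (95/2)x^3 - 28x^2 - (71/6)x - 31/12


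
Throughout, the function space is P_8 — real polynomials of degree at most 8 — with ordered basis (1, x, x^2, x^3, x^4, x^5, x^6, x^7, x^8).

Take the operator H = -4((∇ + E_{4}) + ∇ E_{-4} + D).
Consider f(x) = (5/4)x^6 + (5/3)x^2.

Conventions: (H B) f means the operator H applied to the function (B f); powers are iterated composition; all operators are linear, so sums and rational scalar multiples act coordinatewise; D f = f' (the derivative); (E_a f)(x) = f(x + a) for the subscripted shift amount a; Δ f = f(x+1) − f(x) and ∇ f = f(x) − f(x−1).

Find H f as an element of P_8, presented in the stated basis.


the image equals g(x) = -5x^6 - 210x^5 - 450x^4 - 12600x^3 + (25630/3)x^2 - (281620/3)x + 37130

∇ f = (15/2)x^5 - (75/4)x^4 + 25x^3 - (75/4)x^2 + (65/6)x - 35/12
E_{4} f = (5/4)x^6 + 30x^5 + 300x^4 + 1600x^3 + (14405/3)x^2 + (23080/3)x + 15440/3
(∇ + E_{4}) f = (5/4)x^6 + (75/2)x^5 + (1125/4)x^4 + 1625x^3 + (57395/12)x^2 + (46225/6)x + 20575/4
E_{-4} f = (5/4)x^6 - 30x^5 + 300x^4 - 1600x^3 + (14405/3)x^2 - (23080/3)x + 15440/3
∇ E_{-4} f = (15/2)x^5 - (675/4)x^4 + 1525x^3 - (27675/4)x^2 + (94565/6)x - 57705/4
D f = (15/2)x^5 + (10/3)x
((∇ + E_{4}) + ∇ E_{-4} + D) f = (5/4)x^6 + (105/2)x^5 + (225/2)x^4 + 3150x^3 - (12815/6)x^2 + (70405/3)x - 18565/2
(-4((∇ + E_{4}) + ∇ E_{-4} + D)) f = -5x^6 - 210x^5 - 450x^4 - 12600x^3 + (25630/3)x^2 - (281620/3)x + 37130


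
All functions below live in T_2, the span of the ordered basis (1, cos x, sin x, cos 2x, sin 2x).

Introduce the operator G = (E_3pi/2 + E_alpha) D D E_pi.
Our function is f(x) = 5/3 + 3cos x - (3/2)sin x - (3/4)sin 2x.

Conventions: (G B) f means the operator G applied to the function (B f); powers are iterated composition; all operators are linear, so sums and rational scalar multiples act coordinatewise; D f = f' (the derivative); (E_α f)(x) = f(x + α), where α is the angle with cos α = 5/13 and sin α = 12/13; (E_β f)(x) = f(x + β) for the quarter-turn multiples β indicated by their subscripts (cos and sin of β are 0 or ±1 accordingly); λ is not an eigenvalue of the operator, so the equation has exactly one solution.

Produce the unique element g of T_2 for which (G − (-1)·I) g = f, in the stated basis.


the result is g(x) = 5/3 + (21/10)cos x - (6/5)sin x - (360/11689)cos 2x - (3963/46756)sin 2x

write g with unknown coordinates in the stated basis and equate coefficients in (G − (-1)·I) g = f
solving from the highest basis element down gives g = 5/3 + (21/10)cos x - (6/5)sin x - (360/11689)cos 2x - (3963/46756)sin 2x
check: G g = (9/10)cos x - (3/10)sin x + (360/11689)cos 2x - (7776/11689)sin 2x
so G g − (-1)·g = 5/3 + 3cos x - (3/2)sin x - (3/4)sin 2x = f ✓


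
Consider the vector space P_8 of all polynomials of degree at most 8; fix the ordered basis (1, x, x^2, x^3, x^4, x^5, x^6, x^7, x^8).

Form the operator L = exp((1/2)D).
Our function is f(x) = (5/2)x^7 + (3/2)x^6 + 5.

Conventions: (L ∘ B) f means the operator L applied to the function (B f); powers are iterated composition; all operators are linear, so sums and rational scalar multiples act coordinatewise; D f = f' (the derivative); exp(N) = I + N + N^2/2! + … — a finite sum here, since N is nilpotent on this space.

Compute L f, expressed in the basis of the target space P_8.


the image equals g(x) = (5/2)x^7 + (41/4)x^6 + (141/8)x^5 + (265/16)x^4 + (295/32)x^3 + (195/64)x^2 + (71/128)x + 1291/256

order-1 term: (35/4)x^6 + (9/2)x^5
order-2 term: (105/8)x^5 + (45/8)x^4
order-3 term: (175/16)x^4 + (15/4)x^3
order-4 term: (175/32)x^3 + (45/32)x^2
order-5 term: (105/64)x^2 + (9/32)x
order-6 term: (35/128)x + 3/128
order-7 term: 5/256
the series for exp((1/2)D) f terminates at order 7
exp((1/2)D) f = (5/2)x^7 + (41/4)x^6 + (141/8)x^5 + (265/16)x^4 + (295/32)x^3 + (195/64)x^2 + (71/128)x + 1291/256


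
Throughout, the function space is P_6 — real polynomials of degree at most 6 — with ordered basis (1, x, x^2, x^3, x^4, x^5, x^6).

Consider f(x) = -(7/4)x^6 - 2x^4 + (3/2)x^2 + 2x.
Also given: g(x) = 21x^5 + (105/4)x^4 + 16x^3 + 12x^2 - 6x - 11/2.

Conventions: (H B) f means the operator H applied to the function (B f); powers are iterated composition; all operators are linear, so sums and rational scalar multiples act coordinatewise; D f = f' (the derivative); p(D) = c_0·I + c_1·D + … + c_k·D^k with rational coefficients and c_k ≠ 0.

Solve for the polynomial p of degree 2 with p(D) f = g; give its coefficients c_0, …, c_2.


D^0 f = -(7/4)x^6 - 2x^4 + (3/2)x^2 + 2x
D^1 f = -(21/2)x^5 - 8x^3 + 3x + 2
D^2 f = -(105/2)x^4 - 24x^2 + 3
matching coefficients of g against c_0 f + c_1 Df + … from the top degree down determines the c_i
solution: c_0 = 0, c_1 = -2, c_2 = -1/2

c_0 = 0, c_1 = -2, c_2 = -1/2


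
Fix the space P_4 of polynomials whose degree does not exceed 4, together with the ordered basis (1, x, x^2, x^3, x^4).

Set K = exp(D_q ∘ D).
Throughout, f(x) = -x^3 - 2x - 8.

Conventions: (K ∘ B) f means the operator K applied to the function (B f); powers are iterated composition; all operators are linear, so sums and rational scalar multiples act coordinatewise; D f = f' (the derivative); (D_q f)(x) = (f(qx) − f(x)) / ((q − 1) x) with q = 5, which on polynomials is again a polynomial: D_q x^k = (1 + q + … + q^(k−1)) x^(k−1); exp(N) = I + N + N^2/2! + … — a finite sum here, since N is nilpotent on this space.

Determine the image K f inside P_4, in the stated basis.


the result is g(x) = -x^3 - 20x - 8

order-1 term: -18x
the series for exp(D_q ∘ D) f terminates at order 1
exp(D_q ∘ D) f = -x^3 - 20x - 8


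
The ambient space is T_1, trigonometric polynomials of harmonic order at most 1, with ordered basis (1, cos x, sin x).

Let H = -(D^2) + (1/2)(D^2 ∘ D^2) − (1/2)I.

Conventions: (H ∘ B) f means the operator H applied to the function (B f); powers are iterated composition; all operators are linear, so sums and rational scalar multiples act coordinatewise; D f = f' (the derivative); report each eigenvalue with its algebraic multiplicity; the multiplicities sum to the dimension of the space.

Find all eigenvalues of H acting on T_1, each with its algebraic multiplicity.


image of 1: -1/2
image of cos x: cos x
image of sin x: sin x
the matrix is diagonal; its diagonal is (-1/2, 1, 1)
for a triangular matrix the eigenvalues are the diagonal entries, with algebraic multiplicity their repetition count

λ = -1/2 (multiplicity 1), λ = 1 (multiplicity 2)


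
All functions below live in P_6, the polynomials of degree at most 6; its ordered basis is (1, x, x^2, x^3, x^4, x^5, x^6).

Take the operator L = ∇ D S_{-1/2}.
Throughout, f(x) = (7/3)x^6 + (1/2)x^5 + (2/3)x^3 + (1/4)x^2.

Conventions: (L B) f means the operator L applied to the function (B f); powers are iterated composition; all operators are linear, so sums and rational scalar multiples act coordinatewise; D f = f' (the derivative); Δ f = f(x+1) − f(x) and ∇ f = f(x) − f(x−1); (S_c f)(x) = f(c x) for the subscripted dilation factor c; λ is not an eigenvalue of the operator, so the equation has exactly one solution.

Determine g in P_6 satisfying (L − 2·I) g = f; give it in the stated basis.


write g with unknown coordinates in the stated basis and equate coefficients in (L − 2·I) g = f
solving from the highest basis element down gives g = -(7/6)x^6 - (1/4)x^5 - (35/128)x^4 + (7/24)x^3 - (913/1024)x^2 + (353/1024)x - 1133/4096
check: L g = -(35/64)x^4 + (5/4)x^3 - (785/512)x^2 + (353/512)x - 1133/2048
so L g − 2·g = (7/3)x^6 + (1/2)x^5 + (2/3)x^3 + (1/4)x^2 = f ✓

the image equals g(x) = -(7/6)x^6 - (1/4)x^5 - (35/128)x^4 + (7/24)x^3 - (913/1024)x^2 + (353/1024)x - 1133/4096


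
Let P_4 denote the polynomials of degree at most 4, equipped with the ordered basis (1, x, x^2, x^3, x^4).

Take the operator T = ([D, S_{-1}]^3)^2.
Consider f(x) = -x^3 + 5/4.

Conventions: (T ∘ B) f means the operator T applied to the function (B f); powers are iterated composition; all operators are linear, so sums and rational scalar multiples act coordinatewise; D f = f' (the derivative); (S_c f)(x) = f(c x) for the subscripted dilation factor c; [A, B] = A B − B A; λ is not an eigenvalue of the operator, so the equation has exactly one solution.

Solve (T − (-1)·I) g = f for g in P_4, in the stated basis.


write g with unknown coordinates in the stated basis and equate coefficients in (T − (-1)·I) g = f
solving from the highest basis element down gives g = -x^3 + 5/4
check: T g = 0
so T g − (-1)·g = -x^3 + 5/4 = f ✓

the image equals g(x) = -x^3 + 5/4


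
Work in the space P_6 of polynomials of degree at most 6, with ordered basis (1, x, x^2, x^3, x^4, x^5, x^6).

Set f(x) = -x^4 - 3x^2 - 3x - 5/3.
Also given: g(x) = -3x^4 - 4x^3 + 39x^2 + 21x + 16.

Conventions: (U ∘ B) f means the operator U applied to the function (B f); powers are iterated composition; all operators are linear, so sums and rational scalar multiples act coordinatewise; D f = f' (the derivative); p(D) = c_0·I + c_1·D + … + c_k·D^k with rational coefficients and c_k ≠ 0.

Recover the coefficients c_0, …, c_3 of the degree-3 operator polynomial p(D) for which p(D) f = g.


D^0 f = -x^4 - 3x^2 - 3x - 5/3
D^1 f = -4x^3 - 6x - 3
D^2 f = -12x^2 - 6
D^3 f = -24x
matching coefficients of g against c_0 f + c_1 Df + … from the top degree down determines the c_i
solution: c_0 = 3, c_1 = 1, c_2 = -4, c_3 = -3/2

c_0 = 3, c_1 = 1, c_2 = -4, c_3 = -3/2


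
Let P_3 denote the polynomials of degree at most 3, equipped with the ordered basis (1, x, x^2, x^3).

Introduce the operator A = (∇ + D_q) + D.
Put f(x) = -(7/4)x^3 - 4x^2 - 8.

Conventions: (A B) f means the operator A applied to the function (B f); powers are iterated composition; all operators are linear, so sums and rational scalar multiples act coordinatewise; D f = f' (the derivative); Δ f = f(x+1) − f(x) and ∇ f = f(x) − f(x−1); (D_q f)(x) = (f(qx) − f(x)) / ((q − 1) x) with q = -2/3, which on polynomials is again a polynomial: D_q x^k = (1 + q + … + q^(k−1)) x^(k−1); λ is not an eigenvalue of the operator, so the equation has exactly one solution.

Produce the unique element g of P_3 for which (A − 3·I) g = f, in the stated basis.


write g with unknown coordinates in the stated basis and equate coefficients in (A − 3·I) g = f
solving from the highest basis element down gives g = (7/12)x^3 + (859/324)x^2 + (4733/1458)x + 3808/729
check: A g = (427/108)x^2 + (4733/486)x + 1864/243
so A g − 3·g = -(7/4)x^3 - 4x^2 - 8 = f ✓

the result is g(x) = (7/12)x^3 + (859/324)x^2 + (4733/1458)x + 3808/729


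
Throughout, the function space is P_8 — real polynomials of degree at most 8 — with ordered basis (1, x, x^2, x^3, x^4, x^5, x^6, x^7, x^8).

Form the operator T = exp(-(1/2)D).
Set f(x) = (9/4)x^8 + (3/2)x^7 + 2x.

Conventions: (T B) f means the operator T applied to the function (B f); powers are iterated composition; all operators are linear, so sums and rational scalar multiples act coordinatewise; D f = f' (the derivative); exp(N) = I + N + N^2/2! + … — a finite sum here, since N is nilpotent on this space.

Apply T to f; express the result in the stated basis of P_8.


order-1 term: -9x^7 - (21/4)x^6 - 1
order-2 term: (63/4)x^6 + (63/8)x^5
order-3 term: -(63/4)x^5 - (105/16)x^4
order-4 term: (315/32)x^4 + (105/32)x^3
order-5 term: -(63/16)x^3 - (63/64)x^2
order-6 term: (63/64)x^2 + (21/128)x
order-7 term: -(9/64)x - 3/256
order-8 term: 9/1024
the series for exp(-(1/2)D) f terminates at order 8
exp(-(1/2)D) f = (9/4)x^8 - (15/2)x^7 + (21/2)x^6 - (63/8)x^5 + (105/32)x^4 - (21/32)x^3 + (259/128)x - 1027/1024

the image equals g(x) = (9/4)x^8 - (15/2)x^7 + (21/2)x^6 - (63/8)x^5 + (105/32)x^4 - (21/32)x^3 + (259/128)x - 1027/1024


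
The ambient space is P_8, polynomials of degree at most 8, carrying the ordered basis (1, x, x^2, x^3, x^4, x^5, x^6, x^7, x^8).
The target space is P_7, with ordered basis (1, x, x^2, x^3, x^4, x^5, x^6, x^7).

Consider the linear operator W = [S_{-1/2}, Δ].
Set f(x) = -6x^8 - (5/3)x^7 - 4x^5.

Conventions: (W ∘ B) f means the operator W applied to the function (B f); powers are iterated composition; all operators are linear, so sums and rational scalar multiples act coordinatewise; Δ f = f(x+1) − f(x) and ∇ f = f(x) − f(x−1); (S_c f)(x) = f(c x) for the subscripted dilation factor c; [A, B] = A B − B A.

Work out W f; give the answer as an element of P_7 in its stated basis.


Δ f = -48x^7 - (539/3)x^6 - 371x^5 - (1495/3)x^4 - (1303/3)x^3 - 243x^2 - (239/3)x - 35/3
S_{-1/2} Δ f = (3/8)x^7 - (539/192)x^6 + (371/32)x^5 - (1495/48)x^4 + (1303/24)x^3 - (243/4)x^2 + (239/6)x - 35/3
S_{-1/2} f = -(3/128)x^8 + (5/384)x^7 + (1/8)x^5
Δ S_{-1/2} f = -(3/16)x^7 - (217/384)x^6 - (133/128)x^5 - (215/384)x^4 + (151/384)x^3 + (111/128)x^2 + (203/384)x + 11/96
[S_{-1/2}, Δ] f = (9/16)x^7 - (287/128)x^6 + (1617/128)x^5 - (3915/128)x^4 + (6899/128)x^3 - (7887/128)x^2 + (5031/128)x - 377/32

the result is g(x) = (9/16)x^7 - (287/128)x^6 + (1617/128)x^5 - (3915/128)x^4 + (6899/128)x^3 - (7887/128)x^2 + (5031/128)x - 377/32


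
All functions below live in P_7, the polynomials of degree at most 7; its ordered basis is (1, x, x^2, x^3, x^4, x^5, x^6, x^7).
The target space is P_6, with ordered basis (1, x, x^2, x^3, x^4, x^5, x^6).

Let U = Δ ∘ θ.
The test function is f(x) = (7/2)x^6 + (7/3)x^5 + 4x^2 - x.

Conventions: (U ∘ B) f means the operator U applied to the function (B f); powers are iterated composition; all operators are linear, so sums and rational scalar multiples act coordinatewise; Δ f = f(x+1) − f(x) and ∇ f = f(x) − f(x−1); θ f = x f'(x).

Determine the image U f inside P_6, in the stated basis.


the image equals g(x) = 126x^5 + (1120/3)x^4 + (1610/3)x^3 + (1295/3)x^2 + (601/3)x + 119/3

θ f = 21x^6 + (35/3)x^5 + 8x^2 - x
Δ θ f = 126x^5 + (1120/3)x^4 + (1610/3)x^3 + (1295/3)x^2 + (601/3)x + 119/3


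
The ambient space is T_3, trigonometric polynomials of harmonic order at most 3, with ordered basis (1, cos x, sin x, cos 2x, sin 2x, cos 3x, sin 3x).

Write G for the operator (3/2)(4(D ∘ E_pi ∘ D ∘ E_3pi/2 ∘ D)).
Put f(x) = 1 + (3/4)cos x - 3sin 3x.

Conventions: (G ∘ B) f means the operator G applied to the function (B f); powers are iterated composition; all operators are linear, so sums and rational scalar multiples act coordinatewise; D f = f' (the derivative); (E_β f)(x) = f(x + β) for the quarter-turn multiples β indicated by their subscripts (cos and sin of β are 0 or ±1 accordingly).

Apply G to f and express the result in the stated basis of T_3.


the result is g(x) = (9/2)cos x + 486sin 3x

D f = -(3/4)sin x - 9cos 3x
E_3pi/2 D f = (3/4)cos x + 9sin 3x
D (E_3pi/2 ∘ D) f = -(3/4)sin x + 27cos 3x
E_pi D (E_3pi/2 ∘ D) f = (3/4)sin x - 27cos 3x
D E_pi D (E_3pi/2 ∘ D) f = (3/4)cos x + 81sin 3x
(4(D ∘ E_pi ∘ D ∘ E_3pi/2 ∘ D)) f = 3cos x + 324sin 3x
((3/2)(4(D ∘ E_pi ∘ D ∘ E_3pi/2 ∘ D))) f = (9/2)cos x + 486sin 3x


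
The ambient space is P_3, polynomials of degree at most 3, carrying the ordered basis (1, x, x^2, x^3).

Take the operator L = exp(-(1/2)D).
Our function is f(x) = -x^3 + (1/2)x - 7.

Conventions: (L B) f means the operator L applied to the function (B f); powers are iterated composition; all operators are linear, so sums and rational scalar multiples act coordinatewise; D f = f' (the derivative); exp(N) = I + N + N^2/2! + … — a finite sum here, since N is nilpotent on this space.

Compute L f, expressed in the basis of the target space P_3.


the image equals g(x) = -x^3 + (3/2)x^2 - (1/4)x - 57/8

order-1 term: (3/2)x^2 - 1/4
order-2 term: -(3/4)x
order-3 term: 1/8
the series for exp(-(1/2)D) f terminates at order 3
exp(-(1/2)D) f = -x^3 + (3/2)x^2 - (1/4)x - 57/8


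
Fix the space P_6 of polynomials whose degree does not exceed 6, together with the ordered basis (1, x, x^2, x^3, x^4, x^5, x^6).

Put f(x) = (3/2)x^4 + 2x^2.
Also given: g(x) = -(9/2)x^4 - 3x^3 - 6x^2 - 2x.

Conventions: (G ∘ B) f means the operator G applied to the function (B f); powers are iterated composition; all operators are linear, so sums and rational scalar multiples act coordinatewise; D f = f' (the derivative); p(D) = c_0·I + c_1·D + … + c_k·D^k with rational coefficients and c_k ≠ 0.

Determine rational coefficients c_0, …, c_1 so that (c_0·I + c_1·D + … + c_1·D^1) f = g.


p(D) = -3·I − (1/2)·D, i.e. c_0 = -3, c_1 = -1/2

D^0 f = (3/2)x^4 + 2x^2
D^1 f = 6x^3 + 4x
matching coefficients of g against c_0 f + c_1 Df + … from the top degree down determines the c_i
solution: c_0 = -3, c_1 = -1/2


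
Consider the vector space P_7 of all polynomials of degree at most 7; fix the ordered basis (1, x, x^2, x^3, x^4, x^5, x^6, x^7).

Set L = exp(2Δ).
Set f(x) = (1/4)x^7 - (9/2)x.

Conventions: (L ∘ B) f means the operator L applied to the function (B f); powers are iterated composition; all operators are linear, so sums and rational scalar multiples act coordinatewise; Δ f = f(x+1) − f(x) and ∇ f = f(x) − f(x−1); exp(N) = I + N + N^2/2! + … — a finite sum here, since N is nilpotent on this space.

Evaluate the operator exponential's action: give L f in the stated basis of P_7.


g(x) = (1/4)x^7 + (7/2)x^6 + (63/2)x^5 + (385/2)x^4 + (1645/2)x^3 + (4767/2)x^2 + 4248x + 7089/2

order-1 term: (7/2)x^6 + (21/2)x^5 + (35/2)x^4 + (35/2)x^3 + (21/2)x^2 + (7/2)x - 17/2
order-2 term: 21x^5 + 105x^4 + 245x^3 + 315x^2 + 217x + 63
order-3 term: 70x^4 + 420x^3 + 1050x^2 + 1260x + 602
order-4 term: 140x^3 + 840x^2 + 1820x + 1400
order-5 term: 168x^2 + 840x + 1120
order-6 term: 112x + 336
order-7 term: 32
the series for exp(2Δ) f terminates at order 7
exp(2Δ) f = (1/4)x^7 + (7/2)x^6 + (63/2)x^5 + (385/2)x^4 + (1645/2)x^3 + (4767/2)x^2 + 4248x + 7089/2


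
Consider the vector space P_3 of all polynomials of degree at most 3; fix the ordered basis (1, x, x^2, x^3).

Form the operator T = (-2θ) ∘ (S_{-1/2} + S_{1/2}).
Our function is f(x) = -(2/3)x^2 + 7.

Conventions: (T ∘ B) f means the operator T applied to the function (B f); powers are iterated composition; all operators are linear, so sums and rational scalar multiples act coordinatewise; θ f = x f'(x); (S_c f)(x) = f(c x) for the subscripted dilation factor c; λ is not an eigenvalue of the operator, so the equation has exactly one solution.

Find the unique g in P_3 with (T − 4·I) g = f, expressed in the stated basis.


write g with unknown coordinates in the stated basis and equate coefficients in (T − 4·I) g = f
solving from the highest basis element down gives g = (1/9)x^2 - 7/4
check: T g = -(2/9)x^2
so T g − 4·g = -(2/3)x^2 + 7 = f ✓

the image equals g(x) = (1/9)x^2 - 7/4


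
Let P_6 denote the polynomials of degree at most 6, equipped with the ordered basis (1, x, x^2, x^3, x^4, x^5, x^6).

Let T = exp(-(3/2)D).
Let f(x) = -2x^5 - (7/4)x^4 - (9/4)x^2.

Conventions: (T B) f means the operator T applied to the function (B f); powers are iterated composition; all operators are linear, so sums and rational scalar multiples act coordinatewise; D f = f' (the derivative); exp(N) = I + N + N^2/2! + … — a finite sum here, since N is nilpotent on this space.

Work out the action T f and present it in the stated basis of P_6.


the result is g(x) = -2x^5 + (53/4)x^4 - (69/2)x^3 + (333/8)x^2 - (81/4)x + 81/64

order-1 term: 15x^4 + (21/2)x^3 + (27/4)x
order-2 term: -45x^3 - (189/8)x^2 - 81/16
order-3 term: (135/2)x^2 + (189/8)x
order-4 term: -(405/8)x - 567/64
order-5 term: 243/16
the series for exp(-(3/2)D) f terminates at order 5
exp(-(3/2)D) f = -2x^5 + (53/4)x^4 - (69/2)x^3 + (333/8)x^2 - (81/4)x + 81/64


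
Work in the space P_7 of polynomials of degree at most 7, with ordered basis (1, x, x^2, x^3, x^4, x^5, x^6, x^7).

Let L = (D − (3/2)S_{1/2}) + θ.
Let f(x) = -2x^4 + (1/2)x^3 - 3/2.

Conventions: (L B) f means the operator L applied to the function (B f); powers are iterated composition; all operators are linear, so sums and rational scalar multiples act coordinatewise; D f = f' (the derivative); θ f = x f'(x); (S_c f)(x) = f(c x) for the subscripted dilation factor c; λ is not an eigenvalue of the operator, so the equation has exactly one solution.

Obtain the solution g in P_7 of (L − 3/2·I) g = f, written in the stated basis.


the image equals g(x) = -(64/77)x^4 + (4712/1617)x^3 - (37696/539)x^2 - (301568/2695)x - 595051/16170

write g with unknown coordinates in the stated basis and equate coefficients in (L − 3/2·I) g = f
solving from the highest basis element down gives g = -(64/77)x^4 + (4712/1617)x^3 - (37696/539)x^2 - (301568/2695)x - 595051/16170
check: L g = -(250/77)x^4 + (5251/1078)x^3 - (56544/539)x^2 - (452352/2695)x - 611221/10780
so L g − 3/2·g = -2x^4 + (1/2)x^3 - 3/2 = f ✓


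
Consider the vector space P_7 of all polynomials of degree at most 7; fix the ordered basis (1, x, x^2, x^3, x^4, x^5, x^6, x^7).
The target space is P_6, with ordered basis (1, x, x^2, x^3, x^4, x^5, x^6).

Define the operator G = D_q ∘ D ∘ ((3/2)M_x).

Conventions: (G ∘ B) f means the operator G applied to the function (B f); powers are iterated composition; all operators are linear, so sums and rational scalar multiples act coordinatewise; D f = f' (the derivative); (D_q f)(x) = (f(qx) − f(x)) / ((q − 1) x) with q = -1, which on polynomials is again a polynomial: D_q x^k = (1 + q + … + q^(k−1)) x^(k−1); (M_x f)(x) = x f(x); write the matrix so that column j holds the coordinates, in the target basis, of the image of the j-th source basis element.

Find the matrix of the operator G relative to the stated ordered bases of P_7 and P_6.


image of 1: 0
image of x: 3
image of x^2: 0
image of x^3: 6x^2
image of x^4: 0
image of x^5: 9x^4
image of x^6: 0
image of x^7: 12x^6
each image's coordinates form column j of the matrix

the matrix is [[0, 3, 0, 0, 0, 0, 0, 0]; [0, 0, 0, 0, 0, 0, 0, 0]; [0, 0, 0, 6, 0, 0, 0, 0]; [0, 0, 0, 0, 0, 0, 0, 0]; [0, 0, 0, 0, 0, 9, 0, 0]; [0, 0, 0, 0, 0, 0, 0, 0]; [0, 0, 0, 0, 0, 0, 0, 12]] (rows listed top to bottom)


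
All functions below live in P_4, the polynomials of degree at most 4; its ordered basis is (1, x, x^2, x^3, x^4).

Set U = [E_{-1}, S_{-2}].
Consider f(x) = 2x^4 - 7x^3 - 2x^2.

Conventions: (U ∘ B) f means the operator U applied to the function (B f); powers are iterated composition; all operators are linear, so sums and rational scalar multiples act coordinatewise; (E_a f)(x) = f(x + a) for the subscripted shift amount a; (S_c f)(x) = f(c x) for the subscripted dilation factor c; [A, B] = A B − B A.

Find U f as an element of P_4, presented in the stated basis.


the image equals g(x) = -192x^3 - 108x^2 + 6x - 39

S_{-2} f = 32x^4 + 56x^3 - 8x^2
E_{-1} S_{-2} f = 32x^4 - 72x^3 + 16x^2 + 56x - 32
E_{-1} f = 2x^4 - 15x^3 + 31x^2 - 25x + 7
S_{-2} E_{-1} f = 32x^4 + 120x^3 + 124x^2 + 50x + 7
[E_{-1}, S_{-2}] f = -192x^3 - 108x^2 + 6x - 39
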